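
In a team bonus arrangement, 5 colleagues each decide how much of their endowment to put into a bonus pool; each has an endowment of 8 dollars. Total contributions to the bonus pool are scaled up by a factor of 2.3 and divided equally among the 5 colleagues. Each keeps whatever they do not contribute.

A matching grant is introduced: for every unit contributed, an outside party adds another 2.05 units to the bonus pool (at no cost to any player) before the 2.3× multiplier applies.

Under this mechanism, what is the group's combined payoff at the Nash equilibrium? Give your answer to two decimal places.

Under the mechanism each unit contributed yields 2.3 × 3.05 / 5 = 1.4030 back to its contributor per unit of net cost, which exceeds 1, making full contribution the dominant choice for everyone.
At the Nash equilibrium everyone contributes 8. Group total payoff = 2.3 × 3.05 × 40 = 280.60.

280.60 dollars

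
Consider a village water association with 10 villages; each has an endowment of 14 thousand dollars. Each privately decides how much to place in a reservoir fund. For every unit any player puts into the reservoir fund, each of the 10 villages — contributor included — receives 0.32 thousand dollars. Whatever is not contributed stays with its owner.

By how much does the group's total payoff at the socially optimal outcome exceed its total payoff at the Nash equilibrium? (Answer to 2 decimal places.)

308.00 thousand dollars

The private return per contributed unit is 0.32 < 1, so contributing 0 is dominant for every player. At the Nash equilibrium everyone keeps their 14, and the group total is 10 × 14 = 140.
Each contributed unit returns 3.200 to the group as a whole (0.32 to each of 10 players), which exceeds 1, so the social optimum is full contribution: group total = 3.200 × 140 = 448.00.
Efficiency loss = 448.00 − 140 = 308.00.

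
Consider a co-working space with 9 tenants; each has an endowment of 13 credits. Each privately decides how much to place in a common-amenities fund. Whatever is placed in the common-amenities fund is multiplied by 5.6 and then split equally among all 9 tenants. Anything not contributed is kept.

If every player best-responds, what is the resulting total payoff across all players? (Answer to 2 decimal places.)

Each contributed unit returns 5.6/9 = 0.6222 to its contributor — below 1 — so contributing 0 is dominant for every player. At the Nash equilibrium everyone keeps their 13, and the group total is 9 × 13 = 117.

117.00 credits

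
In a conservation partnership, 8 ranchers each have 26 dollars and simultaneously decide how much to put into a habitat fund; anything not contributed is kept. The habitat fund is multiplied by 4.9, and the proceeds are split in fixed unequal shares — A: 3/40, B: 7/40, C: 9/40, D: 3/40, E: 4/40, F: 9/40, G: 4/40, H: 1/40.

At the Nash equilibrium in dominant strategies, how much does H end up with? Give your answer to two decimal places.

Player j's private return per contributed unit is 4.9 × (j's share). Contributing is weakly dominant for j when that share is at least 1/4.9 = 0.2041, and contributing 0 is dominant otherwise.
C and F are above the threshold, contributing 26 each; the remaining 6 contribute 0. Total contributed: 52.
H keeps 26 and receives 4.9 × 52 × 1/40 = 6.37 from the habitat fund, for a payoff of 32.37.

32.37 dollars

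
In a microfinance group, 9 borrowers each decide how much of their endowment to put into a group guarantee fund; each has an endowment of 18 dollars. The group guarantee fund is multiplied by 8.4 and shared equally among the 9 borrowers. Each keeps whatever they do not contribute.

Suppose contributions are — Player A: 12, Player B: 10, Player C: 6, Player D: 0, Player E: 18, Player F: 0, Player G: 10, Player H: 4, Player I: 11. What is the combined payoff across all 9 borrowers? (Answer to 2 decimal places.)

687.40 dollars

Total contributed: 12 + 10 + 6 + 0 + 18 + 0 + 10 + 4 + 11 = 71; total kept: 9 × 18 − 71 = 91.
The group guarantee fund pays out 8.4 × 71 = 596.40 in aggregate.
Group total = 91 + 596.40 = 687.40.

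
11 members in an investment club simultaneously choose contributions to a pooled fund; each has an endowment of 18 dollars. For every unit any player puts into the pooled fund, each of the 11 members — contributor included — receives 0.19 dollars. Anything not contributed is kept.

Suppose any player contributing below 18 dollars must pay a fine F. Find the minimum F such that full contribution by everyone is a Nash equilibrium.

14.58 dollars

Given the others contribute fully, the best deviation is to contribute 0 (any partial contribution still incurs the fine and gives up units whose private return 0.19 is below 1).
Deviating from 18 to 0 saves 18 dollars but forfeits the deviator's share of the drop in the pooled fund: 0.19 × 18 = 3.42.
So the deviation gain is 18 − 3.42 = 14.58, and the fine must be at least 14.58 dollars to wipe it out.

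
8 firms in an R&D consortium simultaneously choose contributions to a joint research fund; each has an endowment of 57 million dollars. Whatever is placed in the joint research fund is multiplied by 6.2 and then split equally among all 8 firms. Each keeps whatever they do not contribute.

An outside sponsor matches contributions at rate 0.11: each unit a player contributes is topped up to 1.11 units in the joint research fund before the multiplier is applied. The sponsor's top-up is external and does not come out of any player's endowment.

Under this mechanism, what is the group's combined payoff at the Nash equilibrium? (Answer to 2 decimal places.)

456.00 million dollars

Even with the mechanism, each unit contributed returns only 6.2 × 1.11 / 8 = 0.8603 per unit of net cost, so contributing nothing is still dominant.
At the Nash equilibrium no one contributes; group total payoff = 8 × 57 = 456.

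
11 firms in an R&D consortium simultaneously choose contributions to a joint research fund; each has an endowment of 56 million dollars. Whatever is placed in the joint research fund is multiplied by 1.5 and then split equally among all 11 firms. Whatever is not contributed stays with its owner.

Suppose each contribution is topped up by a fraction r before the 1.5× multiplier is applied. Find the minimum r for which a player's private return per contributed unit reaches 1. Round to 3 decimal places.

6.333

With matching at rate r, one contributed unit becomes (1 + r) in the joint research fund and returns 1.5 × (1 + r) / 11 to the contributor.
Setting this equal to 1: 1 + r = 11/1.5 = 7.3333.
So the minimum matching rate is r = 7.3333 − 1 = 6.333.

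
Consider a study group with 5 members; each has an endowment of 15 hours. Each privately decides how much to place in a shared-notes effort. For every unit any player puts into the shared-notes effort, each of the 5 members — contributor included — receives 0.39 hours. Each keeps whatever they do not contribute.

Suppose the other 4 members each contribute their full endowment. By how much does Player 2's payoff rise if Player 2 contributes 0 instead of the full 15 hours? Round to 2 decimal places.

9.15 hours

Switching from a contribution of 15 to 0 lets Player 2 keep an extra 15 hours, but lowers the shared-notes effort by 15, which costs Player 2 their own share of that drop: 0.39 × 15 = 5.85.
Net gain = 15 − 5.85 = 9.15. The private return per contributed unit (0.39) is below 1, so free-riding is indeed the best response regardless of what the others do.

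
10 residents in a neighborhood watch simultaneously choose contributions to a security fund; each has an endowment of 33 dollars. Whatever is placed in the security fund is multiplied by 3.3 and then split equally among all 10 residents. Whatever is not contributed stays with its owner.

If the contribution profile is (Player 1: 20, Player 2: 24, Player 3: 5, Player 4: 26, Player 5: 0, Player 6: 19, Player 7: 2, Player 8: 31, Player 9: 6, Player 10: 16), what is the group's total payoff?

672.70 dollars

Total contributed: 20 + 24 + 5 + 26 + 0 + 19 + 2 + 31 + 6 + 16 = 149; total kept: 10 × 33 − 149 = 181.
The security fund pays out 3.3 × 149 = 491.70 in aggregate.
Group total = 181 + 491.70 = 672.70.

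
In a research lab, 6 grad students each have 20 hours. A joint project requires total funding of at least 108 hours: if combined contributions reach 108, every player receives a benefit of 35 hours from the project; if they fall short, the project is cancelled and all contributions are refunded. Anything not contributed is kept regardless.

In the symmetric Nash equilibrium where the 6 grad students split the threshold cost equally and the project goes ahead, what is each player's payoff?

Equal share of the threshold: 108/6 = 18.
At this profile no one gains by cutting their contribution: any cut drops the total below 108, the project is cancelled, contributions are refunded, and the deviator ends with 20, which is less than 20 − 18 + 35 = 37. Contributing more than 18 just wastes the excess. So contributing exactly 18 is a best response.
Each player's payoff: 20 − 18 + 35 = 37.

37 hours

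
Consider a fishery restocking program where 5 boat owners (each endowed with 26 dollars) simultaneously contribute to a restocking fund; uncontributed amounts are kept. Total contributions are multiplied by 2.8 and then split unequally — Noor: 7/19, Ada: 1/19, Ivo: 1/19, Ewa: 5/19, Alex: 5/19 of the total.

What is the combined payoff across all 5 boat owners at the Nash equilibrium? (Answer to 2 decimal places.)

Player j's private return per contributed unit is 2.8 × (j's share). Contributing is weakly dominant for j when that share is at least 1/2.8 = 0.3571, and contributing 0 is dominant otherwise.
The only share above 0.3571 is Noor's 7/19, contributing 26; the remaining 4 contribute 0. Total contributed: 26.
The restocking fund pays out 2.8 × 26 = 72.80 in total (split across the unequal shares, but the aggregate is all that matters for the group sum).
The 4 free-riders keep 26 each, adding 104. Group total = 104 + 72.80 = 176.80.

176.80 dollars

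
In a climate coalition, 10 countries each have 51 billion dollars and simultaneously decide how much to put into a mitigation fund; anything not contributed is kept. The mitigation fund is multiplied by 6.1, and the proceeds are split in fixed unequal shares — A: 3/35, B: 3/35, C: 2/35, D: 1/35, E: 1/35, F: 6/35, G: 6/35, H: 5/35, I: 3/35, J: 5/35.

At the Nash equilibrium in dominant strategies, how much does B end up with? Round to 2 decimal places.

Player j's private return per contributed unit is 6.1 × (j's share). Contributing is weakly dominant for j when that share is at least 1/6.1 = 0.1639, and contributing 0 is dominant otherwise.
F and G are above the threshold, contributing 51 each; the remaining 8 contribute 0. Total contributed: 102.
B keeps 51 and receives 6.1 × 102 × 3/35 = 53.33 from the mitigation fund, for a payoff of 104.33.

104.33 billion dollars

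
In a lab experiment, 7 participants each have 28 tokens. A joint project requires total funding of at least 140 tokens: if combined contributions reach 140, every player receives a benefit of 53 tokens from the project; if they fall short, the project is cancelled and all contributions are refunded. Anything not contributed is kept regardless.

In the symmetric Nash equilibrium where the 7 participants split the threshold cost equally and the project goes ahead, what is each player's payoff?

61 tokens

Equal share of the threshold: 140/7 = 20.
At this profile no one gains by cutting their contribution: any cut drops the total below 140, the project is cancelled, contributions are refunded, and the deviator ends with 28, which is less than 28 − 20 + 53 = 61. Contributing more than 20 just wastes the excess. So contributing exactly 20 is a best response.
Each player's payoff: 28 − 20 + 53 = 61.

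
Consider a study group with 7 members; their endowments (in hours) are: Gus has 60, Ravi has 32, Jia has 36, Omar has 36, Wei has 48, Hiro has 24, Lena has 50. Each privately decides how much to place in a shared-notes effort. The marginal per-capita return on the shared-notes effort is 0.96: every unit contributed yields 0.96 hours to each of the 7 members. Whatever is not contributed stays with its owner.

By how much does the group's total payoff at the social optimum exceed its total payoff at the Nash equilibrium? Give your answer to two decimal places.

1635.92 hours

The private return per contributed unit is 0.96 < 1 for everyone, so the Nash equilibrium is zero contribution and the group total is Σ E_j = 60 + 32 + 36 + 36 + 48 + 24 + 50 = 286.
Each contributed unit returns 6.720 to the group, so the social optimum is full contribution by everyone: group total = 6.720 × 286 = 1921.92.
Efficiency loss = (6.720 − 1) × 286 = 1635.92.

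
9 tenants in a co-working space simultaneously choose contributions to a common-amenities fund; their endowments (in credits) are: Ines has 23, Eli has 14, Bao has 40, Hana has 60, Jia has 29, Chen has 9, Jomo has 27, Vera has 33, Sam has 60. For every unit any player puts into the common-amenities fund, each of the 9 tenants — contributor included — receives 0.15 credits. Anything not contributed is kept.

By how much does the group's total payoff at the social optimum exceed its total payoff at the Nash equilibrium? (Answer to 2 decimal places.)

103.25 credits

The private return per contributed unit is 0.15 < 1 for everyone, so the Nash equilibrium is zero contribution and the group total is Σ E_j = 23 + 14 + 40 + 60 + 29 + 9 + 27 + 33 + 60 = 295.
Each contributed unit returns 1.350 to the group, so the social optimum is full contribution by everyone: group total = 1.350 × 295 = 398.25.
Efficiency loss = (1.350 − 1) × 295 = 103.25.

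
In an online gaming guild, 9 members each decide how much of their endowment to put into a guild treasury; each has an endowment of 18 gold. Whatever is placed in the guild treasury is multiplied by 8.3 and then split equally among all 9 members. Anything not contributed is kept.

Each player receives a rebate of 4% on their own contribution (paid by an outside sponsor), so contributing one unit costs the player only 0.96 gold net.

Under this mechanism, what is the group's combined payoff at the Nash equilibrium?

162.00 gold

The effective private return is (8.3/9) / 0.96 = 0.9606, which is still under 1, so the mechanism doesn't change anyone's dominant strategy: zero contribution.
Everyone keeps their endowment and the group total is 9 × 18 = 162.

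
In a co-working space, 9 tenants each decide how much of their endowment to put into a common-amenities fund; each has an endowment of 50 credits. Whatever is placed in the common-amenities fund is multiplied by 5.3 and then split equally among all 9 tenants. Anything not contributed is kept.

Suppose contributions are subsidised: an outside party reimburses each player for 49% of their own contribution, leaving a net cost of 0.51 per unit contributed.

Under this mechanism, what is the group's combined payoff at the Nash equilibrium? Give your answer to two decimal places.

2605.50 credits

Under the mechanism each unit contributed yields (5.3/9) / 0.51 = 1.1547 back to its contributor per unit of net cost, which exceeds 1, making full contribution the dominant choice for everyone.
At the Nash equilibrium everyone contributes 50. Group total payoff = 9 × (50 × 0.49 + 5.3 × 50) = 2605.50.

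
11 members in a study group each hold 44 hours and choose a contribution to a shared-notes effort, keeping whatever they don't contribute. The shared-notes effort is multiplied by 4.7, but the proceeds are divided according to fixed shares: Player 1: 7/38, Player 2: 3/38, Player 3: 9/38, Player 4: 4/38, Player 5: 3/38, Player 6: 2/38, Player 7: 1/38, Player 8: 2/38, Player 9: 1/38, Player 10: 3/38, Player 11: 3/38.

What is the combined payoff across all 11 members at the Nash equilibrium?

646.80 hours

Player j's private return per contributed unit is 4.7 × (j's share). Contributing is weakly dominant for j when that share is at least 1/4.7 = 0.2128, and contributing 0 is dominant otherwise.
Only Player 3 (9/38) clears that bar, contributing 44; the remaining 10 contribute 0. Total contributed: 44.
The shared-notes effort pays out 4.7 × 44 = 206.80 in total (split across the unequal shares, but the aggregate is all that matters for the group sum).
The 10 free-riders keep 44 each, adding 440. Group total = 440 + 206.80 = 646.80.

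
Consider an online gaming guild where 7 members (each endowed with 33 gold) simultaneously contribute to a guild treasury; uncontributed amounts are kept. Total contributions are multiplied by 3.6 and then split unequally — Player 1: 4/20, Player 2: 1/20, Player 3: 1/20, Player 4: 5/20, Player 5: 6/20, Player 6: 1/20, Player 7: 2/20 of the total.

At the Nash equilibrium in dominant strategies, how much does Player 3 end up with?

A player with share s gets back 3.6·s per unit contributed, so full contribution is dominant for anyone with s > 1/3.6 = 0.2778 and zero contribution is dominant for anyone below.
The only share above 0.2778 is Player 5's 6/20, contributing 33; the remaining 6 contribute 0. Total contributed: 33.
Player 3 keeps 33 and receives 3.6 × 33 × 1/20 = 5.94 from the guild treasury, for a payoff of 38.94.

38.94 gold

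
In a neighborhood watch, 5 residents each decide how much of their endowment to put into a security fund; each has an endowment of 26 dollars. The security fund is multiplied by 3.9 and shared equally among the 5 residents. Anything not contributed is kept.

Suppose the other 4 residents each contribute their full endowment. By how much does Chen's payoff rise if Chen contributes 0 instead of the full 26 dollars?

5.72 dollars

Switching from a contribution of 26 to 0 lets Chen keep an extra 26 dollars, but lowers the security fund by 26, which costs Chen their own share of that drop: 3.9/5 × 26 = 20.28.
Net gain = 26 − 20.28 = 5.72. The private return per contributed unit (0.7800) is below 1, so free-riding is indeed the best response regardless of what the others do.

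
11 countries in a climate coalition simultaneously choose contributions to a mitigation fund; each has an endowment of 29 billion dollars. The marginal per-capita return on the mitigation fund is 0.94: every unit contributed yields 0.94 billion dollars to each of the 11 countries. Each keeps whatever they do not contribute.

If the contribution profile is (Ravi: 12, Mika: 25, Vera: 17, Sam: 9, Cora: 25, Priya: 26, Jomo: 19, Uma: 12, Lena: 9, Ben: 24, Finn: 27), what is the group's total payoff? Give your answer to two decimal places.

Total contributed: 12 + 25 + 17 + 9 + 25 + 26 + 19 + 12 + 9 + 24 + 27 = 205; total kept: 11 × 29 − 205 = 114.
The mitigation fund pays out 0.94 × 11 × 205 = 2119.70 in aggregate.
Group total = 114 + 2119.70 = 2233.70.

2233.70 billion dollars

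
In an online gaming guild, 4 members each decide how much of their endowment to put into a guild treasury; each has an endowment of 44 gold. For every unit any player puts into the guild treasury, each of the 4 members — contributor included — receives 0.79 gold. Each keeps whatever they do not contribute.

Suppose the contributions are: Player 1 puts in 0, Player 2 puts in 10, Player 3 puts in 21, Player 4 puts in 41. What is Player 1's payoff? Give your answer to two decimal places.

Total contributed: 0 + 10 + 21 + 41 = 72.
Each receives 0.79 × 72 = 56.88 from the guild treasury.
Player 1 keeps 44 − 0 = 44, so Player 1's payoff is 44 + 56.88 = 100.88.

100.88 gold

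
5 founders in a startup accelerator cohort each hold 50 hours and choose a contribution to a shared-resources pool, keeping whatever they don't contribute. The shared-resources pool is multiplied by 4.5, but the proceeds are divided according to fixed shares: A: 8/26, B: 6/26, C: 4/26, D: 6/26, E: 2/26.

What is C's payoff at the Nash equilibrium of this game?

Each unit j contributes comes back to j as 4.5 × (j's share), so j prefers to contribute only if that share exceeds 1/4.5 = 0.2222; otherwise keeping the unit dominates.
A, B and D clear that bar, contributing 50 each; the remaining 2 contribute 0. Total contributed: 150.
C keeps 50 and receives 4.5 × 150 × 4/26 = 103.85 from the shared-resources pool, for a payoff of 153.85.

153.85 hours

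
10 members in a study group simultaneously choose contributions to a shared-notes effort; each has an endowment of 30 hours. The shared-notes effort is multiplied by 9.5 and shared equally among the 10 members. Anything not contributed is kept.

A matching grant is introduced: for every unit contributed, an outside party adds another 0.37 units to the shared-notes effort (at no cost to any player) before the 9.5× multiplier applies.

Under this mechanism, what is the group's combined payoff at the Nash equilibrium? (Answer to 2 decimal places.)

With the mechanism, a contributed unit returns 9.5 × 1.37 / 10 = 1.3015 per unit of net cost to the contributor — now above 1 — so contributing fully is weakly dominant for every player.
At the Nash equilibrium everyone contributes 30. Group total payoff = 9.5 × 1.37 × 300 = 3904.50.

3904.50 hours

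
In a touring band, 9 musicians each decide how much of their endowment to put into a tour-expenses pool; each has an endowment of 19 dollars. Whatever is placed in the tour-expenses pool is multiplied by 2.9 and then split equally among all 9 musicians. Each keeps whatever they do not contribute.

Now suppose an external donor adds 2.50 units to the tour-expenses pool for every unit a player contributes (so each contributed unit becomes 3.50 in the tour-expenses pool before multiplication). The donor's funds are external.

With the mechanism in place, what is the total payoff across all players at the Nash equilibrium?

The effective private return per unit is now 2.9 × 3.50 / 9 = 1.1278 > 1, so every player's dominant strategy flips to full contribution.
At the Nash equilibrium everyone contributes 19. Group total payoff = 2.9 × 3.50 × 171 = 1735.65.

1735.65 dollars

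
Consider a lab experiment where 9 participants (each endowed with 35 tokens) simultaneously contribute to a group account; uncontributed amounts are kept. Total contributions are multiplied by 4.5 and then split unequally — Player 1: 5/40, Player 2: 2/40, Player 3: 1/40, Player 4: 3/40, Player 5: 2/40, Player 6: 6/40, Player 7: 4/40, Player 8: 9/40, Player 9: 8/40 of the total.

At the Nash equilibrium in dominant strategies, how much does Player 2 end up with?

42.88 tokens

Each unit j contributes comes back to j as 4.5 × (j's share), so j prefers to contribute only if that share exceeds 1/4.5 = 0.2222; otherwise keeping the unit dominates.
Player 8 alone (share 9/40) is above the threshold, contributing 35; the remaining 8 contribute 0. Total contributed: 35.
Player 2 keeps 35 and receives 4.5 × 35 × 2/40 = 7.88 from the group account, for a payoff of 42.88.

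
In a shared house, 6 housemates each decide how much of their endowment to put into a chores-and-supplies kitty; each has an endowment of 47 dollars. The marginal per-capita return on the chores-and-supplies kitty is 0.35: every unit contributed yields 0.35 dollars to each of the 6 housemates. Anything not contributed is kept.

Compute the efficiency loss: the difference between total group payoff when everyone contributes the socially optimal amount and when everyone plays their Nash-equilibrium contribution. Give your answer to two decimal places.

310.20 dollars

The private return per contributed unit is 0.35 < 1, so contributing 0 is dominant for every player. At the Nash equilibrium everyone keeps their 47, and the group total is 6 × 47 = 282.
Each contributed unit returns 2.100 to the group as a whole (0.35 to each of 6 players), which exceeds 1, so the social optimum is full contribution: group total = 2.100 × 282 = 592.20.
Efficiency loss = 592.20 − 282 = 310.20.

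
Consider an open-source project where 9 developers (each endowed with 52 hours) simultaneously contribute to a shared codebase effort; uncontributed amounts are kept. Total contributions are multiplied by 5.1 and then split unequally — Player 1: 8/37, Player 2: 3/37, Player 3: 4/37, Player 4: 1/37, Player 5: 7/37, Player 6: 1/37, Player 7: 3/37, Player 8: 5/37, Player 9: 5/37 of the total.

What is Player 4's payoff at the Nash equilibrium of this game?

Player j's private return per contributed unit is 5.1 × (j's share). Contributing is weakly dominant for j when that share is at least 1/5.1 = 0.1961, and contributing 0 is dominant otherwise.
Player 1 alone (share 8/37) is above the threshold, contributing 52; the remaining 8 contribute 0. Total contributed: 52.
Player 4 keeps 52 and receives 5.1 × 52 × 1/37 = 7.17 from the shared codebase effort, for a payoff of 59.17.

59.17 hours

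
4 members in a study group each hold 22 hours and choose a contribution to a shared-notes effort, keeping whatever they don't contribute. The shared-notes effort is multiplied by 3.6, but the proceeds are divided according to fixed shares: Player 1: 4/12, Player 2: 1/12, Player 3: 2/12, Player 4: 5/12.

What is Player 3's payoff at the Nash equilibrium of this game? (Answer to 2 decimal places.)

48.40 hours

A player with share s gets back 3.6·s per unit contributed, so full contribution is dominant for anyone with s > 1/3.6 = 0.2778 and zero contribution is dominant for anyone below.
The shares above 0.2778 belong to Player 1 and Player 4, contributing 22 each; the remaining 2 contribute 0. Total contributed: 44.
Player 3 keeps 22 and receives 3.6 × 44 × 2/12 = 26.40 from the shared-notes effort, for a payoff of 48.40.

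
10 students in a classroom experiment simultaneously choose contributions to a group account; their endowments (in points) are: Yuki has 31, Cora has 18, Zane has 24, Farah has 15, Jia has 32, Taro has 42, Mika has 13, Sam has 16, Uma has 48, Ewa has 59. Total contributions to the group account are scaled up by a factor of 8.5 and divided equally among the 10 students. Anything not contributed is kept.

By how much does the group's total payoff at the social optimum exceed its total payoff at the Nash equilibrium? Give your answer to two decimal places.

2235.00 points

The private return per contributed unit is 8.5/10 = 0.8500 < 1 for every player regardless of endowment, so the Nash equilibrium is zero contribution and the group total is Σ E_j = 31 + 18 + 24 + 15 + 32 + 42 + 13 + 16 + 48 + 59 = 298.
Each contributed unit returns 8.500 to the group, so the social optimum is full contribution by everyone: group total = 8.500 × 298 = 2533.00.
Efficiency loss = (8.500 − 1) × 298 = 2235.00.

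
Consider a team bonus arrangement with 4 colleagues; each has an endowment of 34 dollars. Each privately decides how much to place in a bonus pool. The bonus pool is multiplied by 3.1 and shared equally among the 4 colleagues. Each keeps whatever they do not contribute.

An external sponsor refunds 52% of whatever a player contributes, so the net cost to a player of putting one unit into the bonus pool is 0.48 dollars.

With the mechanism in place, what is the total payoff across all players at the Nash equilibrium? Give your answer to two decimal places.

The effective private return per unit is now (3.1/4) / 0.48 = 1.6146 > 1, so every player's dominant strategy flips to full contribution.
So the Nash equilibrium is full contribution by all 4; the group earns 4 × (34 × 0.52 + 3.1 × 34) = 492.32.

492.32 dollars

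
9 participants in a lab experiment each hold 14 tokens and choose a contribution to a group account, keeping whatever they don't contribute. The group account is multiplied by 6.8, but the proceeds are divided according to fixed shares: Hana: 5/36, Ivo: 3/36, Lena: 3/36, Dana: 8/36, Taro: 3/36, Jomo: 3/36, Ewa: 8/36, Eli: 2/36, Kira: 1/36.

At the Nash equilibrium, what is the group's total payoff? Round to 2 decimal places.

Each unit j contributes comes back to j as 6.8 × (j's share), so j prefers to contribute only if that share exceeds 1/6.8 = 0.1471; otherwise keeping the unit dominates.
Dana and Ewa clear that bar, contributing 14 each; the remaining 7 contribute 0. Total contributed: 28.
The group account pays out 6.8 × 28 = 190.40 in total (split across the unequal shares, but the aggregate is all that matters for the group sum).
The 7 free-riders keep 14 each, adding 98. Group total = 98 + 190.40 = 288.40.

288.40 tokens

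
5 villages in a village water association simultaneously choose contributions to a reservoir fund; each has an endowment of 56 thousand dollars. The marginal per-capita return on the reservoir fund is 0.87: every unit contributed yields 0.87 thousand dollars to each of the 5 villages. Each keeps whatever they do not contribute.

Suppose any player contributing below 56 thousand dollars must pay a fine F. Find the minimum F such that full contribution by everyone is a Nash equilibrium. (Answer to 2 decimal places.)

Given the others contribute fully, the best deviation is to contribute 0 (any partial contribution still incurs the fine and gives up units whose private return 0.87 is below 1).
Deviating from 56 to 0 saves 56 thousand dollars but forfeits the deviator's share of the drop in the reservoir fund: 0.87 × 56 = 48.72.
So the deviation gain is 56 − 48.72 = 7.28, and the fine must be at least 7.28 thousand dollars to wipe it out.

7.28 thousand dollars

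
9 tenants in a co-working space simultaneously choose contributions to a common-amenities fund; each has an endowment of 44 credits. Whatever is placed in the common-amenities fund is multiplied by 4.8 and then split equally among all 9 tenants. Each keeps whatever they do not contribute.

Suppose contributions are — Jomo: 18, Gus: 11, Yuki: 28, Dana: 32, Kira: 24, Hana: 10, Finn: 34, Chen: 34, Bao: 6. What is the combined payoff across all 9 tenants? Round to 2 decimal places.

1144.60 credits

Total contributed: 18 + 11 + 28 + 32 + 24 + 10 + 34 + 34 + 6 = 197; total kept: 9 × 44 − 197 = 199.
The common-amenities fund pays out 4.8 × 197 = 945.60 in aggregate.
Group total = 199 + 945.60 = 1144.60.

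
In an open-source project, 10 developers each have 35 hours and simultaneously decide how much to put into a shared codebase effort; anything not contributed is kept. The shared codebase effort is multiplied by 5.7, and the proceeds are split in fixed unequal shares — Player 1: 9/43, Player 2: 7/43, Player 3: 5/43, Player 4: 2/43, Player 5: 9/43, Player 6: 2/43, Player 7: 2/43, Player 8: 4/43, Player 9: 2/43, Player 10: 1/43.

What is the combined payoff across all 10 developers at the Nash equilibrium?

For player j, contributing a unit is worthwhile iff 5.7 × (j's share) ≥ 1, i.e. iff j's share is at least 0.1754.
The shares above 0.1754 belong to Player 1 and Player 5, contributing 35 each; the remaining 8 contribute 0. Total contributed: 70.
The shared codebase effort pays out 5.7 × 70 = 399.00 in total (split across the unequal shares, but the aggregate is all that matters for the group sum).
The 8 free-riders keep 35 each, adding 280. Group total = 280 + 399.00 = 679.00.

679.00 hours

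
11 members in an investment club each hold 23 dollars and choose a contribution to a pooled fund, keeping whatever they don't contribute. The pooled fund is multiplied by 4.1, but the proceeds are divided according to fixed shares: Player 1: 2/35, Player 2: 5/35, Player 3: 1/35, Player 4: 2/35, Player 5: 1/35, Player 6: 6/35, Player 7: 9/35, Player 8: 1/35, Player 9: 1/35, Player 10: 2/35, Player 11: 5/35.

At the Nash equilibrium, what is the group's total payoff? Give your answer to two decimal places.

324.30 dollars

A player with share s gets back 4.1·s per unit contributed, so full contribution is dominant for anyone with s > 1/4.1 = 0.2439 and zero contribution is dominant for anyone below.
Player 7 alone (share 9/35) is above the threshold, contributing 23; the remaining 10 contribute 0. Total contributed: 23.
The pooled fund pays out 4.1 × 23 = 94.30 in total (split across the unequal shares, but the aggregate is all that matters for the group sum).
The 10 free-riders keep 23 each, adding 230. Group total = 230 + 94.30 = 324.30.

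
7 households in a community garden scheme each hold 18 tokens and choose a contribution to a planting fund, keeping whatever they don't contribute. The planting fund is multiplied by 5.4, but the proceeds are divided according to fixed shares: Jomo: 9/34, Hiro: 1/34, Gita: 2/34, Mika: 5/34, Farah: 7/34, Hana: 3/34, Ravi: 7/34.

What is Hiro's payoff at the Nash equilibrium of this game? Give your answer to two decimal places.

A player with share s gets back 5.4·s per unit contributed, so full contribution is dominant for anyone with s > 1/5.4 = 0.1852 and zero contribution is dominant for anyone below.
Jomo, Farah and Ravi are above the threshold, contributing 18 each; the remaining 4 contribute 0. Total contributed: 54.
Hiro keeps 18 and receives 5.4 × 54 × 1/34 = 8.58 from the planting fund, for a payoff of 26.58.

26.58 tokens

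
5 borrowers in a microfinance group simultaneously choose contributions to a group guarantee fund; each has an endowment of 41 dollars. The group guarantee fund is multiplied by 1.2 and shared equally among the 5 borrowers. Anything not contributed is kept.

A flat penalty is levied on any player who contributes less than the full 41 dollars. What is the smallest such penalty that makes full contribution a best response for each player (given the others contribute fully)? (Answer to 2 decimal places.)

Given the others contribute fully, the best deviation is to contribute 0 (any partial contribution still incurs the fine and gives up units whose private return 0.2400 is below 1).
Deviating from 41 to 0 saves 41 dollars but forfeits the deviator's share of the drop in the group guarantee fund: 1.2/5 × 41 = 9.84.
So the deviation gain is 41 − 9.84 = 31.16, and the fine must be at least 31.16 dollars to wipe it out.

31.16 dollars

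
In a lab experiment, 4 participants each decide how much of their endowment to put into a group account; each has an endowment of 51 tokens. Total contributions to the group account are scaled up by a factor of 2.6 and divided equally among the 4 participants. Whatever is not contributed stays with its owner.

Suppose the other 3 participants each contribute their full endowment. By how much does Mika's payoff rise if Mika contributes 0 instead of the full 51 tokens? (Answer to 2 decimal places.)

Switching from a contribution of 51 to 0 lets Mika keep an extra 51 tokens, but lowers the group account by 51, which costs Mika their own share of that drop: 2.6/4 × 51 = 33.15.
Net gain = 51 − 33.15 = 17.85. The private return per contributed unit (0.6500) is below 1, so free-riding is indeed the best response regardless of what the others do.

17.85 tokens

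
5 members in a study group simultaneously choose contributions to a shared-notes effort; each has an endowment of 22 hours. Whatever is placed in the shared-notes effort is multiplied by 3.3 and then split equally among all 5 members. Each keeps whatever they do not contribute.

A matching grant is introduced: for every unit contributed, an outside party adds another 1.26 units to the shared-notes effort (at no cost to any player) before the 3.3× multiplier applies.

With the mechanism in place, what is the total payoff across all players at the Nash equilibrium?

Under the mechanism each unit contributed yields 3.3 × 2.26 / 5 = 1.4916 back to its contributor per unit of net cost, which exceeds 1, making full contribution the dominant choice for everyone.
So the Nash equilibrium is full contribution by all 5; the group earns 3.3 × 2.26 × 110 = 820.38.

820.38 hours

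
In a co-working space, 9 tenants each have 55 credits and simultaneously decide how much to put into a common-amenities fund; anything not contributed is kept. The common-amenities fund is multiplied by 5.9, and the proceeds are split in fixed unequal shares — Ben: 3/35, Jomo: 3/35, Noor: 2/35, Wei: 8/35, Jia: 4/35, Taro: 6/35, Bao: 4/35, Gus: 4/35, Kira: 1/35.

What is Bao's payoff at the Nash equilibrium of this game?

129.17 credits

Player j's private return per contributed unit is 5.9 × (j's share). Contributing is weakly dominant for j when that share is at least 1/5.9 = 0.1695, and contributing 0 is dominant otherwise.
Wei and Taro clear that bar, contributing 55 each; the remaining 7 contribute 0. Total contributed: 110.
Bao keeps 55 and receives 5.9 × 110 × 4/35 = 74.17 from the common-amenities fund, for a payoff of 129.17.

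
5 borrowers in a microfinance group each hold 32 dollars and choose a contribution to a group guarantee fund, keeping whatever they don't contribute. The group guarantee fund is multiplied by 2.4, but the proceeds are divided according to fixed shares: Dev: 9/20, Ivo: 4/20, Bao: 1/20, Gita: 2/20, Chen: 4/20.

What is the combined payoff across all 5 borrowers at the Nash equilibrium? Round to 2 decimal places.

Player j's private return per contributed unit is 2.4 × (j's share). Contributing is weakly dominant for j when that share is at least 1/2.4 = 0.4167, and contributing 0 is dominant otherwise.
Dev alone (share 9/20) is above the threshold, contributing 32; the remaining 4 contribute 0. Total contributed: 32.
The group guarantee fund pays out 2.4 × 32 = 76.80 in total (split across the unequal shares, but the aggregate is all that matters for the group sum).
The 4 free-riders keep 32 each, adding 128. Group total = 128 + 76.80 = 204.80.

204.80 dollars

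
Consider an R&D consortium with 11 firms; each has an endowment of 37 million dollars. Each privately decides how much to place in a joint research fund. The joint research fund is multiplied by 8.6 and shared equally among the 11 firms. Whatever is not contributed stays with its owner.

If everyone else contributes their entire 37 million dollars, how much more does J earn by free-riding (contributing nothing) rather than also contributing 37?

8.07 million dollars

Switching from a contribution of 37 to 0 lets J keep an extra 37 million dollars, but lowers the joint research fund by 37, which costs J their own share of that drop: 8.6/11 × 37 = 28.93.
Net gain = 37 − 28.93 = 8.07. The private return per contributed unit (0.7818) is below 1, so free-riding is indeed the best response regardless of what the others do.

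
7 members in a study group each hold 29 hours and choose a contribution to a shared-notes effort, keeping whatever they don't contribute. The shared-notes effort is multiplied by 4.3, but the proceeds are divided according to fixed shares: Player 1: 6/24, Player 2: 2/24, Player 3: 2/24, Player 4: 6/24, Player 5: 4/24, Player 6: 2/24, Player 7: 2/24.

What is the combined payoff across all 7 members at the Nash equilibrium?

Player j's private return per contributed unit is 4.3 × (j's share). Contributing is weakly dominant for j when that share is at least 1/4.3 = 0.2326, and contributing 0 is dominant otherwise.
Player 1 and Player 4 clear that bar, contributing 29 each; the remaining 5 contribute 0. Total contributed: 58.
The shared-notes effort pays out 4.3 × 58 = 249.40 in total (split across the unequal shares, but the aggregate is all that matters for the group sum).
The 5 free-riders keep 29 each, adding 145. Group total = 145 + 249.40 = 394.40.

394.40 hours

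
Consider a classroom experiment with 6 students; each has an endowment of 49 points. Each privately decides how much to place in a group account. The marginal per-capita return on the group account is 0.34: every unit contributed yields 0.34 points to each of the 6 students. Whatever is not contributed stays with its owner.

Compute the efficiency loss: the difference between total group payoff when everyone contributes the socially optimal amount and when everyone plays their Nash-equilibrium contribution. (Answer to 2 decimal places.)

305.76 points

The private return per contributed unit is 0.34 < 1, so contributing 0 is dominant for every player. At the Nash equilibrium everyone keeps their 49, and the group total is 6 × 49 = 294.
Each contributed unit returns 2.040 to the group as a whole (0.34 to each of 6 players), which exceeds 1, so the social optimum is full contribution: group total = 2.040 × 294 = 599.76.
Efficiency loss = 599.76 − 294 = 305.76.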